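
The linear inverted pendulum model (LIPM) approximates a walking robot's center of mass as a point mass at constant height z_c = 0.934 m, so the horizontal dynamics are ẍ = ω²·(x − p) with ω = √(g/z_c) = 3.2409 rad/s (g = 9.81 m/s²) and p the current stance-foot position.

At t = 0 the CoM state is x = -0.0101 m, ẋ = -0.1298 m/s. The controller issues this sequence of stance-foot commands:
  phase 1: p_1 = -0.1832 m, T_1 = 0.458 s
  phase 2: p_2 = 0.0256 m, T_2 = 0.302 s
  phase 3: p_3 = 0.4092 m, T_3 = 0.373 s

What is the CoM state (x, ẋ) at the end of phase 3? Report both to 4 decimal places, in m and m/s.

phase 1: p=-0.1832, T=0.458, ωT=1.484332, cosh=2.319336, sinh=2.092682; start (x,ẋ)=(-0.010100, -0.129800) → end (x,ẋ)=(0.134464, 0.872944)
phase 2: p=0.0256, T=0.302, ωT=0.978752, cosh=1.518456, sinh=1.142676; start (x,ẋ)=(0.134464, 0.872944) → end (x,ẋ)=(0.498688, 1.728683)
phase 3: p=0.4092, T=0.373, ωT=1.208856, cosh=1.824094, sinh=1.525555; start (x,ẋ)=(0.498688, 1.728683) → end (x,ẋ)=(1.386159, 3.595724)

x = 1.3862, ẋ = 3.5957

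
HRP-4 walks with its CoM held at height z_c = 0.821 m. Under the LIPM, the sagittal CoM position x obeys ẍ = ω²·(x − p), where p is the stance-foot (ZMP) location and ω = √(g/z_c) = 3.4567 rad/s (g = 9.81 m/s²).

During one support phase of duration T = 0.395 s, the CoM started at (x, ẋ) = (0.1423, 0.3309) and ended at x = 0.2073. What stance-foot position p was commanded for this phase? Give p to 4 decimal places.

p = 0.2438

ωT = 3.4567·0.395 = 1.365397; cosh(ωT) = 2.086278, sinh(ωT) = 1.830998
x(T) = p + (x₀−p)·cosh(ωT) + (ẋ₀/ω)·sinh(ωT) ⇒ p·(1 − cosh) = x(T) − x₀·cosh − (ẋ₀/ω)·sinh
numerator   = 0.2073 − (0.1423)·2.086278 − (0.3309/3.4567)·1.830998 = -0.264854
denominator = 1 − 2.086278 = -1.086278
p = -0.264854 / -1.086278 = 0.2438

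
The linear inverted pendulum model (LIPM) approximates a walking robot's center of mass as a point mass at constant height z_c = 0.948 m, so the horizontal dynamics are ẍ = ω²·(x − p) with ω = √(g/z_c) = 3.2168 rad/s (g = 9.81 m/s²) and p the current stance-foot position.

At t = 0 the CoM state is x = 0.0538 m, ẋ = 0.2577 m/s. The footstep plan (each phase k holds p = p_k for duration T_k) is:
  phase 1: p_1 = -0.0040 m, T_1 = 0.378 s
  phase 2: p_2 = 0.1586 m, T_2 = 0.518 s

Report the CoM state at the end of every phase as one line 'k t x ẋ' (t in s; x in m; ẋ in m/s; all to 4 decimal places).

1 0.3780 0.2253 0.7589
2 0.8960 0.9435 2.6277

phase 1: p=-0.0040, T=0.378, ωT=1.215950, cosh=1.834963, sinh=1.538535; start (x,ẋ)=(0.053800, 0.257700) → end (x,ẋ)=(0.225314, 0.758932)
phase 2: p=0.1586, T=0.518, ωT=1.666302, cosh=2.740753, sinh=2.551809; start (x,ẋ)=(0.225314, 0.758932) → end (x,ẋ)=(0.943488, 2.627676)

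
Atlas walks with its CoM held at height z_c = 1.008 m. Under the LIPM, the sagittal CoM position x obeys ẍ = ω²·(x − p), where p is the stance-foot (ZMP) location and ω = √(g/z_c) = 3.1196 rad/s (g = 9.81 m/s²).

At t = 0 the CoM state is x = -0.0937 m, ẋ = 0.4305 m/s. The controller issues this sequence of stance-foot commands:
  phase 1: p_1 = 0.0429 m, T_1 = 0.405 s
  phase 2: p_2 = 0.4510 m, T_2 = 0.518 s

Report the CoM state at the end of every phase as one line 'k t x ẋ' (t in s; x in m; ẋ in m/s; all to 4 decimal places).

phase 1: p=0.0429, T=0.405, ωT=1.263438, cosh=1.910122, sinh=1.627441; start (x,ẋ)=(-0.093700, 0.430500) → end (x,ẋ)=(0.006562, 0.128794)
phase 2: p=0.4510, T=0.518, ωT=1.615953, cosh=2.615691, sinh=2.416990; start (x,ẋ)=(0.006562, 0.128794) → end (x,ẋ)=(-0.611727, -3.014198)

1 0.4050 0.0066 0.1288
2 0.9230 -0.6117 -3.0142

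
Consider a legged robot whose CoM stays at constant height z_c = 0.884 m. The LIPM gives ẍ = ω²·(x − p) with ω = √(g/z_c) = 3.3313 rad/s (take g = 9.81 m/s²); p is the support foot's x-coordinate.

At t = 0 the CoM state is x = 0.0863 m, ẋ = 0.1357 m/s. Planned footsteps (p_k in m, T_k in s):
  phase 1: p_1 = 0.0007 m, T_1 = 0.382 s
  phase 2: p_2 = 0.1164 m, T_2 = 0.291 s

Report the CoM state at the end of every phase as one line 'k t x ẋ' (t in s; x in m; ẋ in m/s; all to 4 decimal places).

1 0.3820 0.2325 0.7303
2 0.6730 0.5388 1.5376

phase 1: p=0.0007, T=0.382, ωT=1.272557, cosh=1.925041, sinh=1.644927; start (x,ẋ)=(0.086300, 0.135700) → end (x,ẋ)=(0.232489, 0.730294)
phase 2: p=0.1164, T=0.291, ωT=0.969408, cosh=1.507846, sinh=1.128538; start (x,ẋ)=(0.232489, 0.730294) → end (x,ẋ)=(0.538845, 1.537609)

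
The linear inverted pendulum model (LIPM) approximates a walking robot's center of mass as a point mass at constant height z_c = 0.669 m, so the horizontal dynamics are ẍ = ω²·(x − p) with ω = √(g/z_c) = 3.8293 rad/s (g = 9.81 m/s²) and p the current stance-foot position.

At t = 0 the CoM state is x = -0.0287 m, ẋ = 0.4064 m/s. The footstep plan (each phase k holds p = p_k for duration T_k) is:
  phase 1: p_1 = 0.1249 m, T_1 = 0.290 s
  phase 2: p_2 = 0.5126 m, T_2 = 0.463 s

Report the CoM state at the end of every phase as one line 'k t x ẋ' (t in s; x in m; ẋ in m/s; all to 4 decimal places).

1 0.2900 0.0101 -0.1121
2 0.7530 -1.0933 -5.8418

phase 1: p=0.1249, T=0.290, ωT=1.110497, cosh=1.682631, sinh=1.353236; start (x,ẋ)=(-0.028700, 0.406400) → end (x,ẋ)=(0.010066, -0.112126)
phase 2: p=0.5126, T=0.463, ωT=1.772966, cosh=3.029060, sinh=2.859232; start (x,ẋ)=(0.010066, -0.112126) → end (x,ẋ)=(-1.093328, -5.841813)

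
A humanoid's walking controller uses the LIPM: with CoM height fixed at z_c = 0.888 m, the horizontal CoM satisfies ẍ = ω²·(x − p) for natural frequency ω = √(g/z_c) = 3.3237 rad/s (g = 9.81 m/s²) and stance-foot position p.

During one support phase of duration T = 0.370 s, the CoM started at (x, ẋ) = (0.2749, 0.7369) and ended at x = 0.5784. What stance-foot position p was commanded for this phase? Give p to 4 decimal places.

p = 0.3254

ωT = 3.3237·0.370 = 1.229769; cosh(ωT) = 1.856400, sinh(ωT) = 1.564040
x(T) = p + (x₀−p)·cosh(ωT) + (ẋ₀/ω)·sinh(ωT) ⇒ p·(1 − cosh) = x(T) − x₀·cosh − (ẋ₀/ω)·sinh
numerator   = 0.5784 − (0.2749)·1.856400 − (0.7369/3.3237)·1.564040 = -0.278689
denominator = 1 − 1.856400 = -0.856400
p = -0.278689 / -0.856400 = 0.3254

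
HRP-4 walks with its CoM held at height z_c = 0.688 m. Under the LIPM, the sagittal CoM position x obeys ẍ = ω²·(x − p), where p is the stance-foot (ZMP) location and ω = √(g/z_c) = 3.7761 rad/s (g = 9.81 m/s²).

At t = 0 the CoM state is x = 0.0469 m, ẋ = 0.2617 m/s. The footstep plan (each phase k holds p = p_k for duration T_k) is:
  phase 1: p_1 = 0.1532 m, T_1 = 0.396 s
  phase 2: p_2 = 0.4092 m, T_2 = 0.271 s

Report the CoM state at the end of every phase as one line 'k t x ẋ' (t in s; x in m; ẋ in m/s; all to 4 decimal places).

1 0.3960 0.0510 -0.2373
2 0.6670 -0.2296 -2.0114

phase 1: p=0.1532, T=0.396, ωT=1.495336, cosh=2.342503, sinh=2.118330; start (x,ẋ)=(0.046900, 0.261700) → end (x,ẋ)=(0.051001, -0.237263)
phase 2: p=0.4092, T=0.271, ωT=1.023323, cosh=1.570912, sinh=1.211514; start (x,ẋ)=(0.051001, -0.237263) → end (x,ẋ)=(-0.229622, -2.011406)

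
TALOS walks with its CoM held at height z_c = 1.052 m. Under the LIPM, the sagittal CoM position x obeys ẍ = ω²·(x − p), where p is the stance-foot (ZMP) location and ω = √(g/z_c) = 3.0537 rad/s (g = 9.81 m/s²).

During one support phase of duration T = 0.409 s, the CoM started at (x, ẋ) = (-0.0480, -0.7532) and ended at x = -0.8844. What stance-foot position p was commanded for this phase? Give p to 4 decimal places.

p = 0.4502

ωT = 3.0537·0.409 = 1.248963; cosh(ωT) = 1.886764, sinh(ωT) = 1.599962
x(T) = p + (x₀−p)·cosh(ωT) + (ẋ₀/ω)·sinh(ωT) ⇒ p·(1 − cosh) = x(T) − x₀·cosh − (ẋ₀/ω)·sinh
numerator   = -0.8844 − (-0.0480)·1.886764 − (-0.7532/3.0537)·1.599962 = -0.399202
denominator = 1 − 1.886764 = -0.886764
p = -0.399202 / -0.886764 = 0.4502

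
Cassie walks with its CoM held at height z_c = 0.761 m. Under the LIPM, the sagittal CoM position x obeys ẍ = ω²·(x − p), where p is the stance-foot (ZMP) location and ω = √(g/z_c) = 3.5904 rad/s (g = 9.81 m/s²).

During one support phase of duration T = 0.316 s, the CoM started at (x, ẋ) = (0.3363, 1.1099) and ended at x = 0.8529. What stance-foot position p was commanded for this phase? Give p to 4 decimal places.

p = 0.2167

ωT = 3.5904·0.316 = 1.134566; cosh(ωT) = 1.715693, sinh(ωT) = 1.394132
x(T) = p + (x₀−p)·cosh(ωT) + (ẋ₀/ω)·sinh(ωT) ⇒ p·(1 − cosh) = x(T) − x₀·cosh − (ẋ₀/ω)·sinh
numerator   = 0.8529 − (0.3363)·1.715693 − (1.1099/3.5904)·1.394132 = -0.155055
denominator = 1 − 1.715693 = -0.715693
p = -0.155055 / -0.715693 = 0.2167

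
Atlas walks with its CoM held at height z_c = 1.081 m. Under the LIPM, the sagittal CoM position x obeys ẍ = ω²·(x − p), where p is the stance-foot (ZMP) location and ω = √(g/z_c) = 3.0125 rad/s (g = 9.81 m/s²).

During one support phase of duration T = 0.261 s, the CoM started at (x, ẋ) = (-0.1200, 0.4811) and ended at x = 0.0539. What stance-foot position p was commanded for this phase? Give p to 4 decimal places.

ωT = 3.0125·0.261 = 0.786263; cosh(ωT) = 1.325360, sinh(ωT) = 0.869816
x(T) = p + (x₀−p)·cosh(ωT) + (ẋ₀/ω)·sinh(ωT) ⇒ p·(1 − cosh) = x(T) − x₀·cosh − (ẋ₀/ω)·sinh
numerator   = 0.0539 − (-0.1200)·1.325360 − (0.4811/3.0125)·0.869816 = 0.074033
denominator = 1 − 1.325360 = -0.325360
p = 0.074033 / -0.325360 = -0.2275

p = -0.2275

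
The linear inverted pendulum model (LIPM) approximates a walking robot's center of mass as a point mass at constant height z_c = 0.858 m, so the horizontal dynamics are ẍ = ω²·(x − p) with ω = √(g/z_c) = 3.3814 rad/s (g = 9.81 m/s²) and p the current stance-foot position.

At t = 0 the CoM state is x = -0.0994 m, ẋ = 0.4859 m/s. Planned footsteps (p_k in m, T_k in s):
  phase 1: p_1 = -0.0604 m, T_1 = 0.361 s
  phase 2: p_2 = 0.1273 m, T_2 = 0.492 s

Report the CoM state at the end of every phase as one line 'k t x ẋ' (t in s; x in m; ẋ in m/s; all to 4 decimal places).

1 0.3610 0.0901 0.6911
2 0.8530 0.5456 1.5693

phase 1: p=-0.0604, T=0.361, ωT=1.220685, cosh=1.842269, sinh=1.547241; start (x,ẋ)=(-0.099400, 0.485900) → end (x,ẋ)=(0.090087, 0.691117)
phase 2: p=0.1273, T=0.492, ωT=1.663649, cosh=2.733991, sinh=2.544545; start (x,ẋ)=(0.090087, 0.691117) → end (x,ẋ)=(0.545633, 1.569320)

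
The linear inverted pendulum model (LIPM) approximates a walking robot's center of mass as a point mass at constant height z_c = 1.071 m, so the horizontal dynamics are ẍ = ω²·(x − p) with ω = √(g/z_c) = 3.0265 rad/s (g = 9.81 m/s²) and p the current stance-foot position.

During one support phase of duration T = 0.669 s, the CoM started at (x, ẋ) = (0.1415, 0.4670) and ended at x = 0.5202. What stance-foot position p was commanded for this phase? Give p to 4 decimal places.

ωT = 3.0265·0.669 = 2.024729; cosh(ωT) = 3.853042, sinh(ωT) = 3.721012
x(T) = p + (x₀−p)·cosh(ωT) + (ẋ₀/ω)·sinh(ωT) ⇒ p·(1 − cosh) = x(T) − x₀·cosh − (ẋ₀/ω)·sinh
numerator   = 0.5202 − (0.1415)·3.853042 − (0.4670/3.0265)·3.721012 = -0.599171
denominator = 1 − 3.853042 = -2.853042
p = -0.599171 / -2.853042 = 0.2100

p = 0.2100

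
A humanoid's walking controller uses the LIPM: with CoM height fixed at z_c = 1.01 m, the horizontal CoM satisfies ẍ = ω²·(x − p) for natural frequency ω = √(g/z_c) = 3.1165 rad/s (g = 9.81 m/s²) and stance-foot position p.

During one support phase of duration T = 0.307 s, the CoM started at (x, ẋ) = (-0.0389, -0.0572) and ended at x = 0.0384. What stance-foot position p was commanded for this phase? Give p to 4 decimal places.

ωT = 3.1165·0.307 = 0.956765; cosh(ωT) = 1.493698, sinh(ωT) = 1.109565
x(T) = p + (x₀−p)·cosh(ωT) + (ẋ₀/ω)·sinh(ωT) ⇒ p·(1 − cosh) = x(T) − x₀·cosh − (ẋ₀/ω)·sinh
numerator   = 0.0384 − (-0.0389)·1.493698 − (-0.0572/3.1165)·1.109565 = 0.116870
denominator = 1 − 1.493698 = -0.493698
p = 0.116870 / -0.493698 = -0.2367

p = -0.2367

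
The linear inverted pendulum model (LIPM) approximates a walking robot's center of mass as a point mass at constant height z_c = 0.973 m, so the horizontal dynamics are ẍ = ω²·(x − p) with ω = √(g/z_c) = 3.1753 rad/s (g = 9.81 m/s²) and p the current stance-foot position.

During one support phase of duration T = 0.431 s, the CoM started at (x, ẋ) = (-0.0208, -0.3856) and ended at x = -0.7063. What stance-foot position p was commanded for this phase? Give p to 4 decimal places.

p = 0.4026

ωT = 3.1753·0.431 = 1.368554; cosh(ωT) = 2.092070, sinh(ωT) = 1.837595
x(T) = p + (x₀−p)·cosh(ωT) + (ẋ₀/ω)·sinh(ωT) ⇒ p·(1 − cosh) = x(T) − x₀·cosh − (ẋ₀/ω)·sinh
numerator   = -0.7063 − (-0.0208)·2.092070 − (-0.3856/3.1753)·1.837595 = -0.439632
denominator = 1 − 2.092070 = -1.092070
p = -0.439632 / -1.092070 = 0.4026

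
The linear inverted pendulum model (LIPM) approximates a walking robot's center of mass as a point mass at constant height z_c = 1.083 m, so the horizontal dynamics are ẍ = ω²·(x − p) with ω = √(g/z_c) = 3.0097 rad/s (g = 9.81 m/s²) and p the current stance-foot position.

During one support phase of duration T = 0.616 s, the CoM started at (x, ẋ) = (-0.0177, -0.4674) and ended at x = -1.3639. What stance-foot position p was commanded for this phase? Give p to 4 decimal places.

ωT = 3.0097·0.616 = 1.853975; cosh(ωT) = 3.270882, sinh(ωT) = 3.114269
x(T) = p + (x₀−p)·cosh(ωT) + (ẋ₀/ω)·sinh(ωT) ⇒ p·(1 − cosh) = x(T) − x₀·cosh − (ẋ₀/ω)·sinh
numerator   = -1.3639 − (-0.0177)·3.270882 − (-0.4674/3.0097)·3.114269 = -0.822366
denominator = 1 − 3.270882 = -2.270882
p = -0.822366 / -2.270882 = 0.3621

p = 0.3621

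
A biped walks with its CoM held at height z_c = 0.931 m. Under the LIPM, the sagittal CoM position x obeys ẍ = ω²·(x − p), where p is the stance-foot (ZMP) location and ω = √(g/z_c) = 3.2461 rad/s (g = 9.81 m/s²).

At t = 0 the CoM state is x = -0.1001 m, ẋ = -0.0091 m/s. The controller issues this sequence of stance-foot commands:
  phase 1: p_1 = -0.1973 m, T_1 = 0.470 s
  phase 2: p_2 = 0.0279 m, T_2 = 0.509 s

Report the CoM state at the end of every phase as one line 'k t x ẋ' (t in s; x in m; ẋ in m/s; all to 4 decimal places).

1 0.4700 0.0306 0.6692
2 0.9790 0.5534 1.8324

phase 1: p=-0.1973, T=0.470, ωT=1.525667, cosh=2.407843, sinh=2.190367; start (x,ẋ)=(-0.100100, -0.009100) → end (x,ẋ)=(0.030602, 0.669195)
phase 2: p=0.0279, T=0.509, ωT=1.652265, cosh=2.705201, sinh=2.513586; start (x,ẋ)=(0.030602, 0.669195) → end (x,ẋ)=(0.553394, 1.832353)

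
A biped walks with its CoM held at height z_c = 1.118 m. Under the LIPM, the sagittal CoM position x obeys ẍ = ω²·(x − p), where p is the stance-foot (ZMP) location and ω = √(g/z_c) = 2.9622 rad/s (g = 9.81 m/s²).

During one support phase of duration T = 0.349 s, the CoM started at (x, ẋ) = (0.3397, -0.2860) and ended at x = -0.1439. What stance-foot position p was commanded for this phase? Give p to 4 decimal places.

ωT = 2.9622·0.349 = 1.033808; cosh(ωT) = 1.583701, sinh(ωT) = 1.228051
x(T) = p + (x₀−p)·cosh(ωT) + (ẋ₀/ω)·sinh(ωT) ⇒ p·(1 − cosh) = x(T) − x₀·cosh − (ẋ₀/ω)·sinh
numerator   = -0.1439 − (0.3397)·1.583701 − (-0.2860/2.9622)·1.228051 = -0.563315
denominator = 1 − 1.583701 = -0.583701
p = -0.563315 / -0.583701 = 0.9651

p = 0.9651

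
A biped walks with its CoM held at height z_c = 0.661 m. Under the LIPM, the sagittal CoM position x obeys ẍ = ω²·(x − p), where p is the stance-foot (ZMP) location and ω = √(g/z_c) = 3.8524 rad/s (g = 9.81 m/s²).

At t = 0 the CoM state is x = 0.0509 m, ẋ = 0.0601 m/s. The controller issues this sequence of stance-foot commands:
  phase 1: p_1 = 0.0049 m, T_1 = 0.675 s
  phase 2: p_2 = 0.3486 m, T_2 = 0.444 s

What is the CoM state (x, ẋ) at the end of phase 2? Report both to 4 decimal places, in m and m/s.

x = 1.6619, ẋ = 5.2970

phase 1: p=0.0049, T=0.675, ωT=2.600370, cosh=6.771483, sinh=6.697237; start (x,ẋ)=(0.050900, 0.060100) → end (x,ẋ)=(0.420870, 1.593786)
phase 2: p=0.3486, T=0.444, ωT=1.710466, cosh=2.856159, sinh=2.675377; start (x,ẋ)=(0.420870, 1.593786) → end (x,ẋ)=(1.661851, 5.296962)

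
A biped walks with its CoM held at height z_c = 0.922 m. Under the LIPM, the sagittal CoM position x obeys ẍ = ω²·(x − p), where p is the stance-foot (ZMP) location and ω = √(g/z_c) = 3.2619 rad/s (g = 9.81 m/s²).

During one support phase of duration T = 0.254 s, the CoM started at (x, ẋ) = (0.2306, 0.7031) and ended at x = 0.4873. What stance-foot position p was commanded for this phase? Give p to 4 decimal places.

p = 0.0738

ωT = 3.2619·0.254 = 0.828523; cosh(ωT) = 1.363314, sinh(ωT) = 0.926620
x(T) = p + (x₀−p)·cosh(ωT) + (ẋ₀/ω)·sinh(ωT) ⇒ p·(1 − cosh) = x(T) − x₀·cosh − (ẋ₀/ω)·sinh
numerator   = 0.4873 − (0.2306)·1.363314 − (0.7031/3.2619)·0.926620 = -0.026812
denominator = 1 − 1.363314 = -0.363314
p = -0.026812 / -0.363314 = 0.0738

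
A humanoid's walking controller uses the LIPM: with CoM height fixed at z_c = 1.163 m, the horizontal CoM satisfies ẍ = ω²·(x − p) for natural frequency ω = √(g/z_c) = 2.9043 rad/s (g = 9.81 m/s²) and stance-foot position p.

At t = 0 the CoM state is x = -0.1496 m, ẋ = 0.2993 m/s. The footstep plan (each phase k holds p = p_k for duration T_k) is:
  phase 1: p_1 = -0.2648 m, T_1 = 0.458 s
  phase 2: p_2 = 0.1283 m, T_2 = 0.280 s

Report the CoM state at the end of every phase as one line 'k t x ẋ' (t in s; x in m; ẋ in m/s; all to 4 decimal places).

phase 1: p=-0.2648, T=0.458, ωT=1.330169, cosh=2.023058, sinh=1.758626; start (x,ẋ)=(-0.149600, 0.299300) → end (x,ẋ)=(0.149490, 1.193894)
phase 2: p=0.1283, T=0.280, ωT=0.813204, cosh=1.349278, sinh=0.905843; start (x,ẋ)=(0.149490, 1.193894) → end (x,ẋ)=(0.529263, 1.666643)

1 0.4580 0.1495 1.1939
2 0.7380 0.5293 1.6666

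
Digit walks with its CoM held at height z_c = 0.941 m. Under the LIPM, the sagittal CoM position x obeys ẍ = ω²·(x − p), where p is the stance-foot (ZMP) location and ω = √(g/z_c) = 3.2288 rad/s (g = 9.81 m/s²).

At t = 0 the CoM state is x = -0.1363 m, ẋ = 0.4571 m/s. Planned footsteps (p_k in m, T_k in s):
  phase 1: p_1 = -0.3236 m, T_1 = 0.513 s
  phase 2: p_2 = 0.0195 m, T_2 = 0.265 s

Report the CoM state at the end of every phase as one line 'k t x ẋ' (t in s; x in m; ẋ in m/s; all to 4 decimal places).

phase 1: p=-0.3236, T=0.513, ωT=1.656374, cosh=2.715553, sinh=2.524724; start (x,ẋ)=(-0.136300, 0.457100) → end (x,ẋ)=(0.542447, 2.768117)
phase 2: p=0.0195, T=0.265, ωT=0.855632, cosh=1.388938, sinh=0.963923; start (x,ẋ)=(0.542447, 2.768117) → end (x,ẋ)=(1.572233, 5.472319)

1 0.5130 0.5424 2.7681
2 0.7780 1.5722 5.4723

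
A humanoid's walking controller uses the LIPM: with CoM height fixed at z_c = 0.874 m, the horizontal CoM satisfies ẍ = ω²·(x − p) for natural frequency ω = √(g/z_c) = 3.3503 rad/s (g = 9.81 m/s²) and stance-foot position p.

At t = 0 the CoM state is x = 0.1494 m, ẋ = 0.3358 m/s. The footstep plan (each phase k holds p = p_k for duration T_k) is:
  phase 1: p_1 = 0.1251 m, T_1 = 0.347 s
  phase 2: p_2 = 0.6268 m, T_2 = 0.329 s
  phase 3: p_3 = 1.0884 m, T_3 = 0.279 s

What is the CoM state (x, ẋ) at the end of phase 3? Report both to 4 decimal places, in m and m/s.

phase 1: p=0.1251, T=0.347, ωT=1.162554, cosh=1.755389, sinh=1.442702; start (x,ẋ)=(0.149400, 0.335800) → end (x,ẋ)=(0.312358, 0.706913)
phase 2: p=0.6268, T=0.329, ωT=1.102249, cosh=1.671526, sinh=1.339403; start (x,ẋ)=(0.312358, 0.706913) → end (x,ẋ)=(0.383816, -0.229404)
phase 3: p=1.0884, T=0.279, ωT=0.934734, cosh=1.469613, sinh=1.076922; start (x,ẋ)=(0.383816, -0.229404) → end (x,ẋ)=(-0.020806, -2.879286)

x = -0.0208, ẋ = -2.8793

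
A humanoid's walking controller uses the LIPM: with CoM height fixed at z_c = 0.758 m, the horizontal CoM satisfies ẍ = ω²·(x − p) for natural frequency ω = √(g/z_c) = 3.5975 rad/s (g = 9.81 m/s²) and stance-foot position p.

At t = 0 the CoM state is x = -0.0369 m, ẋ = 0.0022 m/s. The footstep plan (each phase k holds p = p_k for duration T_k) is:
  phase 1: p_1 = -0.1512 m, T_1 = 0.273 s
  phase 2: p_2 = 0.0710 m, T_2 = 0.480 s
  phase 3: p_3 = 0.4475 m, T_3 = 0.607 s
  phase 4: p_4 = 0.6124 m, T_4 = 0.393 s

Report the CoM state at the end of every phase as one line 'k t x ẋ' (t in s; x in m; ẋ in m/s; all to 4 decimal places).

phase 1: p=-0.1512, T=0.273, ωT=0.982118, cosh=1.522311, sinh=1.147793; start (x,ẋ)=(-0.036900, 0.002200) → end (x,ẋ)=(0.023502, 0.475315)
phase 2: p=0.0710, T=0.480, ωT=1.726800, cosh=2.900243, sinh=2.722390; start (x,ẋ)=(0.023502, 0.475315) → end (x,ẋ)=(0.292937, 0.913344)
phase 3: p=0.4475, T=0.607, ωT=2.183683, cosh=4.495784, sinh=4.383158; start (x,ẋ)=(0.292937, 0.913344) → end (x,ẋ)=(0.865426, 1.668979)
phase 4: p=0.6124, T=0.393, ωT=1.413818, cosh=2.177417, sinh=1.934204; start (x,ẋ)=(0.865426, 1.668979) → end (x,ẋ)=(2.060674, 5.394695)

1 0.2730 0.0235 0.4753
2 0.7530 0.2929 0.9133
3 1.3600 0.8654 1.6690
4 1.7530 2.0607 5.3947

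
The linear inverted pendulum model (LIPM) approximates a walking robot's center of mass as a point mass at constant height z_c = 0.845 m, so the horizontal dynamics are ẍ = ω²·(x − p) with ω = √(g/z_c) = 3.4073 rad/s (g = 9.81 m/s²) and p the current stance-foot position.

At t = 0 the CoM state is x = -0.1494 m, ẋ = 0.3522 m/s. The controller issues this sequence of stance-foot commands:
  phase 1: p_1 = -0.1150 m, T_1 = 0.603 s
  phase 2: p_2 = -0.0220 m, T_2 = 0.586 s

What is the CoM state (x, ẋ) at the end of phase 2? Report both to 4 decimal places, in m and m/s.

phase 1: p=-0.1150, T=0.603, ωT=2.054602, cosh=3.965937, sinh=3.837793; start (x,ẋ)=(-0.149400, 0.352200) → end (x,ẋ)=(0.145270, 0.946971)
phase 2: p=-0.0220, T=0.586, ωT=1.996678, cosh=3.750167, sinh=3.614382; start (x,ẋ)=(0.145270, 0.946971) → end (x,ẋ)=(1.609816, 5.611280)

x = 1.6098, ẋ = 5.6113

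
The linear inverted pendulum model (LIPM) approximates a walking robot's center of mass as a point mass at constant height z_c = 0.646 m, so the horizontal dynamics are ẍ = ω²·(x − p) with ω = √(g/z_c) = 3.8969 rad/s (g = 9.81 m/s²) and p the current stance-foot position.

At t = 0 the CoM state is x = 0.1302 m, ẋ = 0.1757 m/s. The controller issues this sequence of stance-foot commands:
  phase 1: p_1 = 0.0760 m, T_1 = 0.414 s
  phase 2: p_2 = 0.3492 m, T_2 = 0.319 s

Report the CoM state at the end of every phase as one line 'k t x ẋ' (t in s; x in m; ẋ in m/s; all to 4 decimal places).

phase 1: p=0.0760, T=0.414, ωT=1.613317, cosh=2.609328, sinh=2.410103; start (x,ẋ)=(0.130200, 0.175700) → end (x,ẋ)=(0.326090, 0.967502)
phase 2: p=0.3492, T=0.319, ωT=1.243111, cosh=1.877433, sinh=1.588948; start (x,ẋ)=(0.326090, 0.967502) → end (x,ẋ)=(0.700308, 1.673324)

1 0.4140 0.3261 0.9675
2 0.7330 0.7003 1.6733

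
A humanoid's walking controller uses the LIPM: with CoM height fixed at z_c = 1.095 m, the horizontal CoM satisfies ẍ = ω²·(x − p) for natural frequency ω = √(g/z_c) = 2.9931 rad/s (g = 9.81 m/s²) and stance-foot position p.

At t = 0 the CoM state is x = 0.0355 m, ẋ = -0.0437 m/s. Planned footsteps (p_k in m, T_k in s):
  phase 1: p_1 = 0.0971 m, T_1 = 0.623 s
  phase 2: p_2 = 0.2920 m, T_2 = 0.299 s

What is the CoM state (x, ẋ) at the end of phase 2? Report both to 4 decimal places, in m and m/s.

x = -0.5895, ẋ = -2.3913

phase 1: p=0.0971, T=0.623, ωT=1.864701, cosh=3.304475, sinh=3.149533; start (x,ẋ)=(0.035500, -0.043700) → end (x,ẋ)=(-0.152440, -0.725101)
phase 2: p=0.2920, T=0.299, ωT=0.894937, cosh=1.427907, sinh=1.019274; start (x,ẋ)=(-0.152440, -0.725101) → end (x,ẋ)=(-0.589545, -2.391268)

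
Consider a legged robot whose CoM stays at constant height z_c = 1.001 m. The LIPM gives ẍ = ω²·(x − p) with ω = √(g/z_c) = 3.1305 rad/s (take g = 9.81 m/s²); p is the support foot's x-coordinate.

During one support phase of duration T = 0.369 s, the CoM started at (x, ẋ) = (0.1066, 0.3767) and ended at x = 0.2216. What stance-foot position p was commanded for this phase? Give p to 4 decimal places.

p = 0.1832

ωT = 3.1305·0.369 = 1.155155; cosh(ωT) = 1.744761, sinh(ωT) = 1.429752
x(T) = p + (x₀−p)·cosh(ωT) + (ẋ₀/ω)·sinh(ωT) ⇒ p·(1 − cosh) = x(T) − x₀·cosh − (ẋ₀/ω)·sinh
numerator   = 0.2216 − (0.1066)·1.744761 − (0.3767/3.1305)·1.429752 = -0.136437
denominator = 1 − 1.744761 = -0.744761
p = -0.136437 / -0.744761 = 0.1832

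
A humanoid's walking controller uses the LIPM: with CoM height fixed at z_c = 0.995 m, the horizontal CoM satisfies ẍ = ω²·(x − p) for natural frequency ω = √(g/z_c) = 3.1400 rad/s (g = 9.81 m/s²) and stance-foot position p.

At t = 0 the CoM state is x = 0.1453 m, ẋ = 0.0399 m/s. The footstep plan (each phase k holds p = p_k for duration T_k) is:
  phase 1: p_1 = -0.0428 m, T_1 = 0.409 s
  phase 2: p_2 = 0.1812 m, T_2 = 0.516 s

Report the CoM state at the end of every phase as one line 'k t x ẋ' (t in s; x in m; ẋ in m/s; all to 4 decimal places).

phase 1: p=-0.0428, T=0.409, ωT=1.284260, cosh=1.944425, sinh=1.667569; start (x,ẋ)=(0.145300, 0.039900) → end (x,ẋ)=(0.344136, 1.062506)
phase 2: p=0.1812, T=0.516, ωT=1.620240, cosh=2.626077, sinh=2.428226; start (x,ẋ)=(0.344136, 1.062506) → end (x,ẋ)=(1.430740, 4.032549)

1 0.4090 0.3441 1.0625
2 0.9250 1.4307 4.0325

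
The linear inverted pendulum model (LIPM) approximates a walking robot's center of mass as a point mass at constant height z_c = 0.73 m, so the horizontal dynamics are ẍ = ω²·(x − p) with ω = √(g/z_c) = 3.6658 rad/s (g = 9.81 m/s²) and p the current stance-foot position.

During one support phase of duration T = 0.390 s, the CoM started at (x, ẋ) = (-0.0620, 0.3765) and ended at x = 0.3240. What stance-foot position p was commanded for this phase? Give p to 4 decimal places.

p = -0.2141

ωT = 3.6658·0.390 = 1.429662; cosh(ωT) = 2.208338, sinh(ωT) = 1.968949
x(T) = p + (x₀−p)·cosh(ωT) + (ẋ₀/ω)·sinh(ωT) ⇒ p·(1 − cosh) = x(T) − x₀·cosh − (ẋ₀/ω)·sinh
numerator   = 0.3240 − (-0.0620)·2.208338 − (0.3765/3.6658)·1.968949 = 0.258694
denominator = 1 − 2.208338 = -1.208338
p = 0.258694 / -1.208338 = -0.2141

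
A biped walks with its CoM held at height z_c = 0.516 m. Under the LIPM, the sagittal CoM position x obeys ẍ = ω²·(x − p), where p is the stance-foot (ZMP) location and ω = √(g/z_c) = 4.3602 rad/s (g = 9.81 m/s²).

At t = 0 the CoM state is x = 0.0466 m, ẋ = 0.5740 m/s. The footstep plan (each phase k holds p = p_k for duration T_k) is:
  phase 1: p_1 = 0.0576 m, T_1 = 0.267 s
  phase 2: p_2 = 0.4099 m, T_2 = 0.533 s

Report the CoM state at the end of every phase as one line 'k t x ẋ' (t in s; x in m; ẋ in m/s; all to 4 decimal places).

1 0.2670 0.2286 0.9396
2 0.8000 0.5650 0.8455

phase 1: p=0.0576, T=0.267, ωT=1.164173, cosh=1.757727, sinh=1.445547; start (x,ẋ)=(0.046600, 0.574000) → end (x,ẋ)=(0.228564, 0.939604)
phase 2: p=0.4099, T=0.533, ωT=2.323987, cosh=5.157102, sinh=5.059220; start (x,ẋ)=(0.228564, 0.939604) → end (x,ẋ)=(0.564974, 0.845515)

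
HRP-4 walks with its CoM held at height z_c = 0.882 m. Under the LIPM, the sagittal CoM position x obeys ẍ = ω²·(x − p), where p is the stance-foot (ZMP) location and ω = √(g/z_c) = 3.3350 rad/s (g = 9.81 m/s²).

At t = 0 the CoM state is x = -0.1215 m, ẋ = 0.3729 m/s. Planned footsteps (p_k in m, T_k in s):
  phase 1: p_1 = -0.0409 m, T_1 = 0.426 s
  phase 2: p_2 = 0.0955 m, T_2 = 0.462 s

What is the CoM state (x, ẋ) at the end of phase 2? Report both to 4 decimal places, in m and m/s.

phase 1: p=-0.0409, T=0.426, ωT=1.420710, cosh=2.190801, sinh=1.949258; start (x,ẋ)=(-0.121500, 0.372900) → end (x,ẋ)=(0.000476, 0.292987)
phase 2: p=0.0955, T=0.462, ωT=1.540770, cosh=2.441200, sinh=2.226984; start (x,ẋ)=(0.000476, 0.292987) → end (x,ẋ)=(0.059173, 0.009498)

x = 0.0592, ẋ = 0.0095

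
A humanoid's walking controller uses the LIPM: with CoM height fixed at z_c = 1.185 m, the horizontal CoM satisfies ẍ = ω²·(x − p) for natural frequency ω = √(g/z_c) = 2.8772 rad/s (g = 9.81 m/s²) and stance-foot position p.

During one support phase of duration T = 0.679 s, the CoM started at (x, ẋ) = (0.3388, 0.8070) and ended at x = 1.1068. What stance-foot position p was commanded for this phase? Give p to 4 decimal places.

p = 0.4163

ωT = 2.8772·0.679 = 1.953619; cosh(ωT) = 3.597965, sinh(ωT) = 3.456204
x(T) = p + (x₀−p)·cosh(ωT) + (ẋ₀/ω)·sinh(ωT) ⇒ p·(1 − cosh) = x(T) − x₀·cosh − (ẋ₀/ω)·sinh
numerator   = 1.1068 − (0.3388)·3.597965 − (0.8070/2.8772)·3.456204 = -1.081590
denominator = 1 − 3.597965 = -2.597965
p = -1.081590 / -2.597965 = 0.4163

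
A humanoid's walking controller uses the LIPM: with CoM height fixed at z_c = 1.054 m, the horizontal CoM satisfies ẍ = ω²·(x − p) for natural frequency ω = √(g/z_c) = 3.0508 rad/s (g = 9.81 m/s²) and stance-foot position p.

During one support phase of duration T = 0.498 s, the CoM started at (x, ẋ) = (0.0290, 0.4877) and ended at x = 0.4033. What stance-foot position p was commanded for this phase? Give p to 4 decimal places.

ωT = 3.0508·0.498 = 1.519298; cosh(ωT) = 2.393942, sinh(ωT) = 2.175077
x(T) = p + (x₀−p)·cosh(ωT) + (ẋ₀/ω)·sinh(ωT) ⇒ p·(1 − cosh) = x(T) − x₀·cosh − (ẋ₀/ω)·sinh
numerator   = 0.4033 − (0.0290)·2.393942 − (0.4877/3.0508)·2.175077 = -0.013831
denominator = 1 − 2.393942 = -1.393942
p = -0.013831 / -1.393942 = 0.0099

p = 0.0099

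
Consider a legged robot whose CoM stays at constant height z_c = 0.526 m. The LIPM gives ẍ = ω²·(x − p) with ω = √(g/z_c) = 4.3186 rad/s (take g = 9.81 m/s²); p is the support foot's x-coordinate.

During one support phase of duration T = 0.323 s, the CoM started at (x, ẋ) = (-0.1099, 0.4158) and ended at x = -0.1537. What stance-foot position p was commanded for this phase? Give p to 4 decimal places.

ωT = 4.3186·0.323 = 1.394908; cosh(ωT) = 2.141229, sinh(ωT) = 1.893373
x(T) = p + (x₀−p)·cosh(ωT) + (ẋ₀/ω)·sinh(ωT) ⇒ p·(1 − cosh) = x(T) − x₀·cosh − (ẋ₀/ω)·sinh
numerator   = -0.1537 − (-0.1099)·2.141229 − (0.4158/4.3186)·1.893373 = -0.100675
denominator = 1 − 2.141229 = -1.141229
p = -0.100675 / -1.141229 = 0.0882

p = 0.0882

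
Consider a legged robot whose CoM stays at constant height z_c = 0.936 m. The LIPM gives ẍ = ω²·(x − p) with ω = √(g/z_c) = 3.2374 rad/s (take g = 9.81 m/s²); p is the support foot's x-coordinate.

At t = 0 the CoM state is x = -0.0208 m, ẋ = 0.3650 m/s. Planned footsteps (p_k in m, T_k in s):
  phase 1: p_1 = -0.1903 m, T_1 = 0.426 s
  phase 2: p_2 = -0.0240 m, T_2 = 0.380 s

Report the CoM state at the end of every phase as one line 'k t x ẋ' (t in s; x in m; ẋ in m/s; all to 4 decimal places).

1 0.4260 0.3773 1.7913
2 0.8060 1.5871 5.3597

phase 1: p=-0.1903, T=0.426, ωT=1.379132, cosh=2.111626, sinh=1.859829; start (x,ẋ)=(-0.020800, 0.365000) → end (x,ẋ)=(0.377307, 1.791305)
phase 2: p=-0.0240, T=0.380, ωT=1.230212, cosh=1.857093, sinh=1.564862; start (x,ẋ)=(0.377307, 1.791305) → end (x,ẋ)=(1.587126, 5.359672)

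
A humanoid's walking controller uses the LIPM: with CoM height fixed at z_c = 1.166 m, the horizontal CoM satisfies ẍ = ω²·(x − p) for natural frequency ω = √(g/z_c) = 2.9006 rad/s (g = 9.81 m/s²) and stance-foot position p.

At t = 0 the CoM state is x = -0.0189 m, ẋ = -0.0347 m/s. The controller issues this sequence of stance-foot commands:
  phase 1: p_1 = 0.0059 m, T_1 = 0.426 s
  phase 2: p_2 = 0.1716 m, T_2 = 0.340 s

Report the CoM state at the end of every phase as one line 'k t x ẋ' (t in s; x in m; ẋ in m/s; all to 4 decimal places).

phase 1: p=0.0059, T=0.426, ωT=1.235656, cosh=1.865639, sinh=1.574995; start (x,ẋ)=(-0.018900, -0.034700) → end (x,ẋ)=(-0.059210, -0.178035)
phase 2: p=0.1716, T=0.340, ωT=0.986204, cosh=1.527014, sinh=1.154024; start (x,ẋ)=(-0.059210, -0.178035) → end (x,ẋ)=(-0.251682, -1.044465)

1 0.4260 -0.0592 -0.1780
2 0.7660 -0.2517 -1.0445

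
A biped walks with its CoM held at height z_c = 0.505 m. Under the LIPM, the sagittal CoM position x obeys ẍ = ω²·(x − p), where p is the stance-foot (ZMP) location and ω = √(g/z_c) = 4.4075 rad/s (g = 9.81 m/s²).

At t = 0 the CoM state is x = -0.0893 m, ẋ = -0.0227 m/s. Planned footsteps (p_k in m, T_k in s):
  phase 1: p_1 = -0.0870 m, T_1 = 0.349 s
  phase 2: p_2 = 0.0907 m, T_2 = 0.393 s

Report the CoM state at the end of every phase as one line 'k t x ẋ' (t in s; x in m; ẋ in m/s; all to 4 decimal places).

1 0.3490 -0.1040 -0.0778
2 0.7420 -0.5253 -2.5768

phase 1: p=-0.0870, T=0.349, ωT=1.538217, cosh=2.435523, sinh=2.220760; start (x,ẋ)=(-0.089300, -0.022700) → end (x,ẋ)=(-0.104039, -0.077799)
phase 2: p=0.0907, T=0.393, ωT=1.732147, cosh=2.914842, sinh=2.737938; start (x,ẋ)=(-0.104039, -0.077799) → end (x,ẋ)=(-0.525263, -2.576780)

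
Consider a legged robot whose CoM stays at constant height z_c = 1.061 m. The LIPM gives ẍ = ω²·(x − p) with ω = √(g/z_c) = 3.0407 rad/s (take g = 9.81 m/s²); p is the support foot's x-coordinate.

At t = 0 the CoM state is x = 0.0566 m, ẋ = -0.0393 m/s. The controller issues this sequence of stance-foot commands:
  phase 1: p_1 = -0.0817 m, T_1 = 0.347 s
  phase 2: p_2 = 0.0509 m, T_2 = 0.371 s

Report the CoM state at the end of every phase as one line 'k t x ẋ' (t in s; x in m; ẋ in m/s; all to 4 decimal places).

1 0.3470 0.1247 0.4675
2 0.7180 0.3895 1.1081

phase 1: p=-0.0817, T=0.347, ωT=1.055123, cosh=1.610239, sinh=1.262089; start (x,ẋ)=(0.056600, -0.039300) → end (x,ẋ)=(0.124684, 0.467463)
phase 2: p=0.0509, T=0.371, ωT=1.128100, cosh=1.706714, sinh=1.383066; start (x,ẋ)=(0.124684, 0.467463) → end (x,ẋ)=(0.389454, 1.108122)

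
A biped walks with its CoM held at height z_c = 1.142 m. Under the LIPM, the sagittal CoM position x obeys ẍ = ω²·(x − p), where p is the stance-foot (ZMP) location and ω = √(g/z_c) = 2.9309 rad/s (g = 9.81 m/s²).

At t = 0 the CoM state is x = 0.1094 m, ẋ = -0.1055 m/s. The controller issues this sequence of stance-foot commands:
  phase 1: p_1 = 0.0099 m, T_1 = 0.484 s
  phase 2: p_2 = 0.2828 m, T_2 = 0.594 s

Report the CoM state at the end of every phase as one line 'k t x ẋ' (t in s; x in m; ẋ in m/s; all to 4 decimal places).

1 0.4840 0.1575 0.3364
2 1.0780 0.2317 -0.0265

phase 1: p=0.0099, T=0.484, ωT=1.418556, cosh=2.186606, sinh=1.944543; start (x,ẋ)=(0.109400, -0.105500) → end (x,ẋ)=(0.157472, 0.336389)
phase 2: p=0.2828, T=0.594, ωT=1.740955, cosh=2.939069, sinh=2.763716; start (x,ẋ)=(0.157472, 0.336389) → end (x,ẋ)=(0.231654, -0.026507)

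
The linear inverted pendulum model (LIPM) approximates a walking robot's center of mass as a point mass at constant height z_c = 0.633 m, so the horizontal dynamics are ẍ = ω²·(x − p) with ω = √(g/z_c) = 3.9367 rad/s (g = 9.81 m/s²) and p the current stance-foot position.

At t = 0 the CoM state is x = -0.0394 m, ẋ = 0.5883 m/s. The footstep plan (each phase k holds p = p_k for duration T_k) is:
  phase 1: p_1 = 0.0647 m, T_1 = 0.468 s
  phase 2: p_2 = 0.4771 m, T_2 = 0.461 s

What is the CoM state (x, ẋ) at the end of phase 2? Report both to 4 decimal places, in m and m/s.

x = 0.0527, ẋ = -1.3806

phase 1: p=0.0647, T=0.468, ωT=1.842376, cosh=3.234977, sinh=3.076537; start (x,ẋ)=(-0.039400, 0.588300) → end (x,ẋ)=(0.187696, 0.642340)
phase 2: p=0.4771, T=0.461, ωT=1.814819, cosh=3.151415, sinh=2.988548; start (x,ẋ)=(0.187696, 0.642340) → end (x,ẋ)=(0.052701, -1.380560)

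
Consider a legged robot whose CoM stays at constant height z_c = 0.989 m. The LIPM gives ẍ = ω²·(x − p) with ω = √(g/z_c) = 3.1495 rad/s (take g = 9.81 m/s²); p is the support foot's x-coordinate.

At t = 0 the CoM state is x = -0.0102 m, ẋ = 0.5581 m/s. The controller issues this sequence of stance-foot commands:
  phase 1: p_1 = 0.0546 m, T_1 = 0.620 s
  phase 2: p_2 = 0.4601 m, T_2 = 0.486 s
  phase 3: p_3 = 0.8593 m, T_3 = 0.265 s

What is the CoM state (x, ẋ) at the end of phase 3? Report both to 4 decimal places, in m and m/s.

phase 1: p=0.0546, T=0.620, ωT=1.952690, cosh=3.594756, sinh=3.452864; start (x,ẋ)=(-0.010200, 0.558100) → end (x,ẋ)=(0.433517, 1.301547)
phase 2: p=0.4601, T=0.486, ωT=1.530657, cosh=2.418803, sinh=2.202409; start (x,ẋ)=(0.433517, 1.301547) → end (x,ẋ)=(1.305957, 2.963790)
phase 3: p=0.8593, T=0.265, ωT=0.834618, cosh=1.368987, sinh=0.934946; start (x,ẋ)=(1.305957, 2.963790) → end (x,ẋ)=(2.350585, 5.372621)

x = 2.3506, ẋ = 5.3726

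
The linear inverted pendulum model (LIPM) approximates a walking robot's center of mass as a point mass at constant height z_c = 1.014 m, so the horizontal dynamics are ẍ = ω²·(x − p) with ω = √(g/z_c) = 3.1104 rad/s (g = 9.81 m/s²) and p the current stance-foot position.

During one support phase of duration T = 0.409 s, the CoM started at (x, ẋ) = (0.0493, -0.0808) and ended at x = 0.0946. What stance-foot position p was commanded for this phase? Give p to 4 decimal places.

ωT = 3.1104·0.409 = 1.272154; cosh(ωT) = 1.924378, sinh(ωT) = 1.644151
x(T) = p + (x₀−p)·cosh(ωT) + (ẋ₀/ω)·sinh(ωT) ⇒ p·(1 − cosh) = x(T) − x₀·cosh − (ẋ₀/ω)·sinh
numerator   = 0.0946 − (0.0493)·1.924378 − (-0.0808/3.1104)·1.644151 = 0.042439
denominator = 1 − 1.924378 = -0.924378
p = 0.042439 / -0.924378 = -0.0459

p = -0.0459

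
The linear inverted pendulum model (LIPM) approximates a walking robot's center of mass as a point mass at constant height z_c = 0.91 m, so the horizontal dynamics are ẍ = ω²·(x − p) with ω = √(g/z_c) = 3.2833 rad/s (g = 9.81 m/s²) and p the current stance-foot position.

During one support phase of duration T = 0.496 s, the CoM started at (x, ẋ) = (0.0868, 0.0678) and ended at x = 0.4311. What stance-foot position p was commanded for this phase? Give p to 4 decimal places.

p = -0.0916

ωT = 3.2833·0.496 = 1.628517; cosh(ωT) = 2.646265, sinh(ωT) = 2.450045
x(T) = p + (x₀−p)·cosh(ωT) + (ẋ₀/ω)·sinh(ωT) ⇒ p·(1 − cosh) = x(T) − x₀·cosh − (ẋ₀/ω)·sinh
numerator   = 0.4311 − (0.0868)·2.646265 − (0.0678/3.2833)·2.450045 = 0.150811
denominator = 1 − 2.646265 = -1.646265
p = 0.150811 / -1.646265 = -0.0916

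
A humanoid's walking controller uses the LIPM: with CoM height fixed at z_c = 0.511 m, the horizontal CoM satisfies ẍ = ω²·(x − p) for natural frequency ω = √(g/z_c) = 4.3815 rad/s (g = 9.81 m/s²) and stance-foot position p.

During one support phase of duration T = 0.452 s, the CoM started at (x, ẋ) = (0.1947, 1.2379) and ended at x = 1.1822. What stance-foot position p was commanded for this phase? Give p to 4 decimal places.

p = 0.2009

ωT = 4.3815·0.452 = 1.980438; cosh(ωT) = 3.691962, sinh(ωT) = 3.553954
x(T) = p + (x₀−p)·cosh(ωT) + (ẋ₀/ω)·sinh(ωT) ⇒ p·(1 − cosh) = x(T) − x₀·cosh − (ẋ₀/ω)·sinh
numerator   = 1.1822 − (0.1947)·3.691962 − (1.2379/4.3815)·3.553954 = -0.540719
denominator = 1 − 3.691962 = -2.691962
p = -0.540719 / -2.691962 = 0.2009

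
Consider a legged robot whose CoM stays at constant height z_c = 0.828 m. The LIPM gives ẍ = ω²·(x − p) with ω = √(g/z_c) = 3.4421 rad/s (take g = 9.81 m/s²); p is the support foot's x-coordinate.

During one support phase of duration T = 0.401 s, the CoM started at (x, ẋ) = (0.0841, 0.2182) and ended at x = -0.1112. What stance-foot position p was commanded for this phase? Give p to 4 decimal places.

ωT = 3.4421·0.401 = 1.380282; cosh(ωT) = 2.113765, sinh(ωT) = 1.862258
x(T) = p + (x₀−p)·cosh(ωT) + (ẋ₀/ω)·sinh(ωT) ⇒ p·(1 − cosh) = x(T) − x₀·cosh − (ẋ₀/ω)·sinh
numerator   = -0.1112 − (0.0841)·2.113765 − (0.2182/3.4421)·1.862258 = -0.407019
denominator = 1 − 2.113765 = -1.113765
p = -0.407019 / -1.113765 = 0.3654

p = 0.3654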